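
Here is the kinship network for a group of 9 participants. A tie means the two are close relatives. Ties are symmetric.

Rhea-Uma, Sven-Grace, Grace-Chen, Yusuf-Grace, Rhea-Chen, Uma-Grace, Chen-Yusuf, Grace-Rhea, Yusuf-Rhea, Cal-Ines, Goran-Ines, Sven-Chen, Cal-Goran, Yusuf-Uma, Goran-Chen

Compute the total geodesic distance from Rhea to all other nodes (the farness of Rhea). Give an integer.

Distances from Rhea: Cal:3, Chen:1, Goran:2, Grace:1, Ines:3, Sven:2, Uma:1, Yusuf:1.
Sum = 3 + 1 + 2 + 1 + 3 + 2 + 1 + 1 = 14.

14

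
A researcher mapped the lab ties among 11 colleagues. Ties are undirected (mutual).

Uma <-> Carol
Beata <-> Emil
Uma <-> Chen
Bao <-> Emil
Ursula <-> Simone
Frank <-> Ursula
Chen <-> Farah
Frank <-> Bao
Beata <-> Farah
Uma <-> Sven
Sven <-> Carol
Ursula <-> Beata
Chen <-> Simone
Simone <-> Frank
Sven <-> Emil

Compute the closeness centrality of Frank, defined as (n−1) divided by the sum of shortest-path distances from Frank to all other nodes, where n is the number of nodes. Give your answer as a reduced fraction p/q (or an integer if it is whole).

Distances from Frank: Bao:1, Beata:2, Carol:4, Chen:2, Emil:2, Farah:3, Simone:1, Sven:3, Uma:3, Ursula:1. Sum = 22.
n = 11, so closeness = 10/22 = 5/11.

5/11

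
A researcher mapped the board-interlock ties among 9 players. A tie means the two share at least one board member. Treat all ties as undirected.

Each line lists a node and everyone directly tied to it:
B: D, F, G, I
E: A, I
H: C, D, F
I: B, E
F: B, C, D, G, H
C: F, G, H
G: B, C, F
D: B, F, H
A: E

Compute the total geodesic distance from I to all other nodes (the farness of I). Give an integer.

Distances from I: A:2, B:1, C:3, D:2, E:1, F:2, G:2, H:3.
Sum = 2 + 1 + 3 + 2 + 1 + 2 + 2 + 3 = 16.

16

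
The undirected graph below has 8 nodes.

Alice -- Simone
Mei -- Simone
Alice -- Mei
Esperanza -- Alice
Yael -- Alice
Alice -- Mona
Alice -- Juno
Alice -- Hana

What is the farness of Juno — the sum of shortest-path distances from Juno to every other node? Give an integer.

13

Distances from Juno: Alice:1, Esperanza:2, Hana:2, Mei:2, Mona:2, Simone:2, Yael:2.
Sum = 1 + 2 + 2 + 2 + 2 + 2 + 2 = 13.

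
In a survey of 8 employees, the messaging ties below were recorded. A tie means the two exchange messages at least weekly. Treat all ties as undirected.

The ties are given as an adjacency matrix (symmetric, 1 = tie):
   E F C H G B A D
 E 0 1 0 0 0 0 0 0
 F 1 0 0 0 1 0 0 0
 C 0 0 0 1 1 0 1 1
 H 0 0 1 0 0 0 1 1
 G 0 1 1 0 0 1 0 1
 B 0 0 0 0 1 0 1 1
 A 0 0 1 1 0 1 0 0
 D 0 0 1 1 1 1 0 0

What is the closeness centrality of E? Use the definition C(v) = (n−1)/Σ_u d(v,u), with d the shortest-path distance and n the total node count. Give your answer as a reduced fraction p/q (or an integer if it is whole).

Distances from E: A:4, B:3, C:3, D:3, F:1, G:2, H:4. Sum = 20.
n = 8, so closeness = 7/20.

7/20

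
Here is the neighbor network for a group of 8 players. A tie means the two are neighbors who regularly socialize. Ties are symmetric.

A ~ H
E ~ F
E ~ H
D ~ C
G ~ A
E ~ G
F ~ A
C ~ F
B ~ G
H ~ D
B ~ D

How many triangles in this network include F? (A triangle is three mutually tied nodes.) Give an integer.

0

F's neighbors are A, C, and E, but none of them are tied to each other, so no triangle contains F.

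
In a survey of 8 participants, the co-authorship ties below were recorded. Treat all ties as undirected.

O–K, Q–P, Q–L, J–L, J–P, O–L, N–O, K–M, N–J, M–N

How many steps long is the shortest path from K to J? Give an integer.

One shortest route is K – O – L – J, which uses 3 edges, and at distance 2 from K we only reach {L, N}, which does not include J. So d(K,J) = 3.

3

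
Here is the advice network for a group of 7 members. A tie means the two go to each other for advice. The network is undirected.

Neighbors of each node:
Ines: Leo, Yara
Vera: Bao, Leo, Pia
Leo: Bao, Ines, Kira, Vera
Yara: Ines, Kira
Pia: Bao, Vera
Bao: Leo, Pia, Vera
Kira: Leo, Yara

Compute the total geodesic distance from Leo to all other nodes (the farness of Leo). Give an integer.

8

Distances from Leo: Bao:1, Ines:1, Kira:1, Pia:2, Vera:1, Yara:2.
Sum = 1 + 1 + 1 + 2 + 1 + 2 = 8.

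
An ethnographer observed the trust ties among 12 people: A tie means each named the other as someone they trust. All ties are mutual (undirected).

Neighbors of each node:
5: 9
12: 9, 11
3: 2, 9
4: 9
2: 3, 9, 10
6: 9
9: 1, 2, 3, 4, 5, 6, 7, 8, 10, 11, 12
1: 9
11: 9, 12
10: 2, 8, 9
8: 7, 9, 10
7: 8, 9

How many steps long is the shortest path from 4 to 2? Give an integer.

2

One shortest route is 4 – 9 – 2, which uses 2 edges, and 4 and 2 are not directly tied, so nothing shorter exists. So d(4,2) = 2.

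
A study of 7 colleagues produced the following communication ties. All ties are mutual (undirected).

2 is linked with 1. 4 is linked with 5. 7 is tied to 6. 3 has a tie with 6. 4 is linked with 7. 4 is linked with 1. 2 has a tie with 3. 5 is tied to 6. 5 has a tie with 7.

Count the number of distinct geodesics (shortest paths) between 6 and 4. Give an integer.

The shortest distance is 2. The length-2 paths are: 6–5–4; 6–7–4.
That gives 2 distinct shortest paths.

2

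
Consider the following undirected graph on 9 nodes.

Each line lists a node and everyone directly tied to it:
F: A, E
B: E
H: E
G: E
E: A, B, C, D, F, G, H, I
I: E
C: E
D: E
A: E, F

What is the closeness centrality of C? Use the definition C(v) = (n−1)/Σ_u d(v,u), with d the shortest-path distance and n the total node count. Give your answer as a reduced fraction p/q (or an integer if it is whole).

8/15

Distances from C: A:2, B:2, D:2, E:1, F:2, G:2, H:2, I:2. Sum = 15.
n = 9, so closeness = 8/15.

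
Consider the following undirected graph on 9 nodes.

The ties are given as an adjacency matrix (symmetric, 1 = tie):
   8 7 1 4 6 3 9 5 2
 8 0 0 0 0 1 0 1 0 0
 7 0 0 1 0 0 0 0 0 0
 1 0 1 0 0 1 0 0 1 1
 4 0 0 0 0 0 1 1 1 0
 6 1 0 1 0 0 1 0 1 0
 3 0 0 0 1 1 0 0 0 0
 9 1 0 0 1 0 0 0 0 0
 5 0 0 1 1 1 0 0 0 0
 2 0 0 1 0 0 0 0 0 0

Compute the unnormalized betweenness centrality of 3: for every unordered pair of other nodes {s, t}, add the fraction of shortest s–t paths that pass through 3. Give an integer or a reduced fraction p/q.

Pairs whose geodesics pass through 3 — 4–6: 1/2.
All other pairs contribute 0.
Summing the contributions gives betweenness(3) = 1/2.

1/2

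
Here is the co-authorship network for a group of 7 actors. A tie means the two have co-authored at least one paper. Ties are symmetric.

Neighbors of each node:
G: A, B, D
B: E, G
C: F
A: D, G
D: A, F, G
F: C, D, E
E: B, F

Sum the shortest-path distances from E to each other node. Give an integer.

Distances from E: A:3, B:1, C:2, D:2, F:1, G:2.
Sum = 3 + 1 + 2 + 2 + 1 + 2 = 11.

11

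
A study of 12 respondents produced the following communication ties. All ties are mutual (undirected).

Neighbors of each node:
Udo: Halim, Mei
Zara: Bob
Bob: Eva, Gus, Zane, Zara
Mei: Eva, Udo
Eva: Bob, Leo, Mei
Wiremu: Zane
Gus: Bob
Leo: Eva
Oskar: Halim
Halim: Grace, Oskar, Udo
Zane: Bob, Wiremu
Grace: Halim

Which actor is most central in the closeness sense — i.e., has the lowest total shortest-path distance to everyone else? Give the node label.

Eva

Farness (sum of distances to all others) for each node — Bob:27, Eva:25, Grace:47, Gus:37, Halim:37, Leo:35, Mei:27, Oskar:47, Udo:31, Wiremu:45, Zane:35, Zara:37.
The smallest farness is 25, for Eva, so Eva has the highest closeness.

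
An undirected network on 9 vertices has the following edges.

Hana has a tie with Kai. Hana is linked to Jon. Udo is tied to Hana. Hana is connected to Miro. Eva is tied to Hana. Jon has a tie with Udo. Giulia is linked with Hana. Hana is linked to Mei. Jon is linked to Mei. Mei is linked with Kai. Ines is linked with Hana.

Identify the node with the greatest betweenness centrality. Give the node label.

Hana

Unnormalized betweenness of each node: Eva:0, Giulia:0, Hana:24, Ines:0, Jon:1/2, Kai:0, Mei:1/2, Miro:0, Udo:0.
Hana has the largest value, 24, making it the main broker — the node through which the most shortest paths run.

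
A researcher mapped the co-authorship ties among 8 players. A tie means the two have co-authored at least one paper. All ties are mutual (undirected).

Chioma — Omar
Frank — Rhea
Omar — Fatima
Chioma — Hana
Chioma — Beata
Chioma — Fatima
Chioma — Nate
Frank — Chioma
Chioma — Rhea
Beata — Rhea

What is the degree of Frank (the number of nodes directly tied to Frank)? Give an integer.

Frank is directly tied to Chioma and Rhea. That is 2 neighbors, so the degree of Frank is 2.

2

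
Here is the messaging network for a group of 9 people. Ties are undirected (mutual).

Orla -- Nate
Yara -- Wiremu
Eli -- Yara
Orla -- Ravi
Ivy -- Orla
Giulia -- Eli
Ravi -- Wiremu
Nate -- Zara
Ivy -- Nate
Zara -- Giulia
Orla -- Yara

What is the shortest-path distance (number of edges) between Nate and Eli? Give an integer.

3

One shortest route is Nate – Orla – Yara – Eli, which uses 3 edges, and at distance 2 from Nate we only reach {Giulia, Ravi, Yara}, which does not include Eli. So d(Nate,Eli) = 3.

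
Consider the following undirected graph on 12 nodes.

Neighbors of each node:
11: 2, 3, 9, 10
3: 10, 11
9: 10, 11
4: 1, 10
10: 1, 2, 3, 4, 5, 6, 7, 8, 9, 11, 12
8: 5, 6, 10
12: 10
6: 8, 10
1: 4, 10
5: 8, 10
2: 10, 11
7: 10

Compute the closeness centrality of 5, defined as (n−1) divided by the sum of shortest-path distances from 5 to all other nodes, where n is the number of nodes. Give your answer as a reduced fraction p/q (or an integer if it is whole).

Distances from 5: 1:2, 2:2, 3:2, 4:2, 6:2, 7:2, 8:1, 9:2, 10:1, 11:2, 12:2. Sum = 20.
n = 12, so closeness = 11/20.

11/20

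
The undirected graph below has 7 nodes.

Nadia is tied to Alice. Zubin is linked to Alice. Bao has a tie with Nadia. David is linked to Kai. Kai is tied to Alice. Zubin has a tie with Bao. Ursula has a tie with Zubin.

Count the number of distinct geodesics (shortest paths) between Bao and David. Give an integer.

The shortest distance is 4. The length-4 paths are: Bao–Nadia–Alice–Kai–David; Bao–Zubin–Alice–Kai–David.
That gives 2 distinct shortest paths.

2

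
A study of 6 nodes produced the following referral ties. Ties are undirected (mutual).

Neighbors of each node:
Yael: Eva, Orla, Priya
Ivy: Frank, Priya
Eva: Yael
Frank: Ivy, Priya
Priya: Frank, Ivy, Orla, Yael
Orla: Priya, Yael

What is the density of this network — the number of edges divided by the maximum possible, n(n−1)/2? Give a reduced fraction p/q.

7/15

There are 7 edges and 6 nodes, so the maximum possible is C(6,2) = 15.
Density = 7/15.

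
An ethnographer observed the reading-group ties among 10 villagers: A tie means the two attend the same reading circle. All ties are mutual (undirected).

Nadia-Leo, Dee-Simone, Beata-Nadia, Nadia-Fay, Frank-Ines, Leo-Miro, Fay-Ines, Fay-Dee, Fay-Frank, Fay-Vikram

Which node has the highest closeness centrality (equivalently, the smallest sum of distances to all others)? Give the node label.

Fay

Farness (sum of distances to all others) for each node — Beata:24, Dee:20, Fay:14, Frank:21, Ines:21, Leo:22, Miro:30, Nadia:16, Simone:28, Vikram:22.
The smallest farness is 14, for Fay, so Fay has the highest closeness.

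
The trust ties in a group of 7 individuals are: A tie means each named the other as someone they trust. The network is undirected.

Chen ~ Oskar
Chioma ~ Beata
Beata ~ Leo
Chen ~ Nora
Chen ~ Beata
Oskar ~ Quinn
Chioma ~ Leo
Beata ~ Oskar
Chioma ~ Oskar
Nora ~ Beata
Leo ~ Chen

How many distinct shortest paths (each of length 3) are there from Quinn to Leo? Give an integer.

3

The shortest distance is 3. The length-3 paths are: Quinn–Oskar–Chen–Leo; Quinn–Oskar–Beata–Leo; Quinn–Oskar–Chioma–Leo.
That gives 3 distinct shortest paths.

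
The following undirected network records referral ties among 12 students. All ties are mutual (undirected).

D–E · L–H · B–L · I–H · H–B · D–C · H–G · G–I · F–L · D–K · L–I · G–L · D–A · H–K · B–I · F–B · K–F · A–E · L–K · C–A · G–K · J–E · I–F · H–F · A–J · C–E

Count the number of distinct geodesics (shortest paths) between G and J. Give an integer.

The shortest distance is 4. The length-4 paths are: G–K–D–A–J; G–K–D–E–J.
That gives 2 distinct shortest paths.

2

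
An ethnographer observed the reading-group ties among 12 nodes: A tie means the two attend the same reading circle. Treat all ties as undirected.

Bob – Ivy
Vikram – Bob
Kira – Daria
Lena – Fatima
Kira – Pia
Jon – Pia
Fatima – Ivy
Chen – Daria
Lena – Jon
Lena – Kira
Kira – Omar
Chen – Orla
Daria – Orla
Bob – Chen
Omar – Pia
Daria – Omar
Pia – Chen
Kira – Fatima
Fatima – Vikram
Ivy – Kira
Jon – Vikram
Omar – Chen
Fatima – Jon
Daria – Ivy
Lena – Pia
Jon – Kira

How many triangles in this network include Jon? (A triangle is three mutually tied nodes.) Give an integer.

Jon's neighbors: Fatima, Kira, Lena, Pia, and Vikram.
Neighbor pairs that are themselves tied: Jon–Fatima–Kira; Jon–Fatima–Lena; Jon–Fatima–Vikram; Jon–Kira–Lena; Jon–Kira–Pia; Jon–Lena–Pia. Each forms one triangle with Jon, for 6 in total.

6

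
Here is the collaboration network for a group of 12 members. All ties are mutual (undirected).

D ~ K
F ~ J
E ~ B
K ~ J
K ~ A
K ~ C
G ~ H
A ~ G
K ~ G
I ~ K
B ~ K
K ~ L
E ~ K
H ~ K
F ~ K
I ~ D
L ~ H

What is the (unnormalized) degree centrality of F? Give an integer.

F is directly tied to J and K. That is 2 neighbors, so the degree of F is 2.

2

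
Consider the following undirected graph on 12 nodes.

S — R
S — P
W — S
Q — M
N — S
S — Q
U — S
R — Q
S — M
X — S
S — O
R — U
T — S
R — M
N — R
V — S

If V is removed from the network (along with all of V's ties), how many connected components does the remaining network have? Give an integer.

V's neighbors (S) remain reachable from one another through other ties, so the rest of the network stays in one piece.

1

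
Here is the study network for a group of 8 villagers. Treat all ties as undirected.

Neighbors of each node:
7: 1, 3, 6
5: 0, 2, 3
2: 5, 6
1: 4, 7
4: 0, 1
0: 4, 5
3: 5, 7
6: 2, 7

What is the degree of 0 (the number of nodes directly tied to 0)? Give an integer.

2

0 is directly tied to 4 and 5. That is 2 neighbors, so the degree of 0 is 2.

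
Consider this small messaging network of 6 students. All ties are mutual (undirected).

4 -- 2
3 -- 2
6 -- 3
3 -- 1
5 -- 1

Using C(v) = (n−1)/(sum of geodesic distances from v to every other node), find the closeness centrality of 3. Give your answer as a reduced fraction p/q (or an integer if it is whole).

Distances from 3: 1:1, 2:1, 4:2, 5:2, 6:1. Sum = 7.
n = 6, so closeness = 5/7.

5/7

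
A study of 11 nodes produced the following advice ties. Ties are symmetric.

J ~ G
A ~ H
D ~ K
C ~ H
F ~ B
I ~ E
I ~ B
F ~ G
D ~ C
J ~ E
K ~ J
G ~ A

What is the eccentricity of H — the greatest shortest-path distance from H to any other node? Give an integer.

5

Distances from H: A:1, B:4, C:1, D:2, E:4, F:3, G:2, I:5, J:3, K:3.
The largest is 5 (to I), so the eccentricity of H is 5.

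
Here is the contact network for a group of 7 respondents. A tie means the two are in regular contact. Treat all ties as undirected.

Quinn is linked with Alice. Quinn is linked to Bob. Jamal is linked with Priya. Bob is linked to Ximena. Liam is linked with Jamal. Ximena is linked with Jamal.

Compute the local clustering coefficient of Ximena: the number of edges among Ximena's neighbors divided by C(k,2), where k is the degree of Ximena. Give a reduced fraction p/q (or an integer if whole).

Ximena's neighbors: Bob and Jamal (k = 2).
Possible neighbor pairs: C(2,2) = 1. Edges among them: none → e = 0.
Clustering(Ximena) = 0/1.

0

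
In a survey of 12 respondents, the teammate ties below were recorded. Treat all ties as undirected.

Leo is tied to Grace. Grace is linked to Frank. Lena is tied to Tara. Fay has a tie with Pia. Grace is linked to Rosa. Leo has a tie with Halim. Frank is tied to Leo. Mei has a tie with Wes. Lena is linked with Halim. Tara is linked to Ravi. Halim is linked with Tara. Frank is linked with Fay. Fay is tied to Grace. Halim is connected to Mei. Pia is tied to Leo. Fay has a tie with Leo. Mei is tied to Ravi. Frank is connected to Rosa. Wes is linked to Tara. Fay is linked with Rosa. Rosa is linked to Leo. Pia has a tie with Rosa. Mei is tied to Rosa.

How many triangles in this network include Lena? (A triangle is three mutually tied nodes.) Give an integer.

Lena's neighbors: Halim and Tara.
Neighbor pairs that are themselves tied: Lena–Halim–Tara. Each forms one triangle with Lena, for 1 in total.

1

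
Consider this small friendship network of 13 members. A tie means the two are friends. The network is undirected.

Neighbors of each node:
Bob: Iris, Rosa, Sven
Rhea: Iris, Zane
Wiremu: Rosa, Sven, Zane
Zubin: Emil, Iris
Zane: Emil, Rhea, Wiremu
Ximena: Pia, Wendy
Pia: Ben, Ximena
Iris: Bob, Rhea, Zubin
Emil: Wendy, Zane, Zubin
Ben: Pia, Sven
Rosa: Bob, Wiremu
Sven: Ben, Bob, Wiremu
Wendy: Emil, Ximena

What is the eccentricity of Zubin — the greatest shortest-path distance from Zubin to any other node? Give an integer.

4

Distances from Zubin: Ben:4, Bob:2, Emil:1, Iris:1, Pia:4, Rhea:2, Rosa:3, Sven:3, Wendy:2, Wiremu:3, Ximena:3, Zane:2.
The largest is 4 (to Pia and Ben), so the eccentricity of Zubin is 4.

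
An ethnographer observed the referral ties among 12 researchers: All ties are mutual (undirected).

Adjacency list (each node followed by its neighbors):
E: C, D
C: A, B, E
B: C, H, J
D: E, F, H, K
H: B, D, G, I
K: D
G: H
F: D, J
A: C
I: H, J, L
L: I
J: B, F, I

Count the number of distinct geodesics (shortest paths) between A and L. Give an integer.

2

The shortest distance is 5. The length-5 paths are: A–C–B–H–I–L; A–C–B–J–I–L.
That gives 2 distinct shortest paths.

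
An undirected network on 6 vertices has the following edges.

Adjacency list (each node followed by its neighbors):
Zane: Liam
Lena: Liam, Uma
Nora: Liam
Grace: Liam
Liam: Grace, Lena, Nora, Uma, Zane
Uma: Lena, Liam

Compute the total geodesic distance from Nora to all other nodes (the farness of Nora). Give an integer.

Distances from Nora: Grace:2, Lena:2, Liam:1, Uma:2, Zane:2.
Sum = 2 + 2 + 1 + 2 + 2 = 9.

9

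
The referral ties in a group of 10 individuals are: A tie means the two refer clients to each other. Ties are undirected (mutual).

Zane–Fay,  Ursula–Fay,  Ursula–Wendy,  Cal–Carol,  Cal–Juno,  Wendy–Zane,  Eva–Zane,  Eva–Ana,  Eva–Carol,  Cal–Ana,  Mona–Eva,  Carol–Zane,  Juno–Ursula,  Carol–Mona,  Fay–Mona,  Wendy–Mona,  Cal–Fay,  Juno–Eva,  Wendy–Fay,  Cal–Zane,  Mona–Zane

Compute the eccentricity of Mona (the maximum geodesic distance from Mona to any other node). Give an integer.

2

Distances from Mona: Ana:2, Cal:2, Carol:1, Eva:1, Fay:1, Juno:2, Ursula:2, Wendy:1, Zane:1.
The largest is 2 (to Cal, Ursula, Juno, and Ana), so the eccentricity of Mona is 2.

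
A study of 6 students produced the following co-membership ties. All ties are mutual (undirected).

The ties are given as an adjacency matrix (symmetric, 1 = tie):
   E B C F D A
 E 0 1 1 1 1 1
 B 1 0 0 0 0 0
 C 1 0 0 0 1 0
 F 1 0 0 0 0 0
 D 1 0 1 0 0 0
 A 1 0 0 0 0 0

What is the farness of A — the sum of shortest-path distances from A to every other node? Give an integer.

Distances from A: B:2, C:2, D:2, E:1, F:2.
Sum = 2 + 2 + 2 + 1 + 2 = 9.

9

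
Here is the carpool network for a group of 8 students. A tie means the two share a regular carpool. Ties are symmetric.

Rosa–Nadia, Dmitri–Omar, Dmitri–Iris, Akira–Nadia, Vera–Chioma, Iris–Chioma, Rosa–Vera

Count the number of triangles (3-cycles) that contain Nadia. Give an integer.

Nadia's neighbors are Akira and Rosa, but none of them are tied to each other, so no triangle contains Nadia.

0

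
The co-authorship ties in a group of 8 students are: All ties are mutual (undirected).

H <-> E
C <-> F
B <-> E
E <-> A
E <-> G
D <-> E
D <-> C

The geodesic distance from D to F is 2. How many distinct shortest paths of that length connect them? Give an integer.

The shortest distance is 2, and the only length-2 path is D–C–F. So there is exactly 1 shortest path.

1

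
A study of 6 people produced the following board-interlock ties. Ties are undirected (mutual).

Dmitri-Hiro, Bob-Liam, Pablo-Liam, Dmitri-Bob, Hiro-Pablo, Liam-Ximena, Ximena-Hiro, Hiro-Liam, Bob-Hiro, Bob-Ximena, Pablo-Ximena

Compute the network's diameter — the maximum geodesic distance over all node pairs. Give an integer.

Eccentricity of each node (its greatest distance to any other): Bob:2, Dmitri:2, Hiro:1, Liam:2, Pablo:2, Ximena:2.
The maximum eccentricity is 2, realized for instance by the pair Dmitri–Ximena via Dmitri – Hiro – Ximena. So the diameter is 2.

2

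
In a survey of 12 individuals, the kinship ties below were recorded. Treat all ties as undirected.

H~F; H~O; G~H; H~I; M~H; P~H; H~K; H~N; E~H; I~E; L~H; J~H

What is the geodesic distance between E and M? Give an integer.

One shortest route is E – H – M, which uses 2 edges, and E and M are not directly tied, so nothing shorter exists. So d(E,M) = 2.

2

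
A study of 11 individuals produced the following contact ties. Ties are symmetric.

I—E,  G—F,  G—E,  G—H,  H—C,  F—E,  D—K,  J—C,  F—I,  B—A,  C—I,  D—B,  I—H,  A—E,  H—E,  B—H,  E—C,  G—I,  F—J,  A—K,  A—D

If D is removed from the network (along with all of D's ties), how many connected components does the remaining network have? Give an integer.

1

D's neighbors (A, B, and K) remain reachable from one another through other ties, so the rest of the network stays in one piece.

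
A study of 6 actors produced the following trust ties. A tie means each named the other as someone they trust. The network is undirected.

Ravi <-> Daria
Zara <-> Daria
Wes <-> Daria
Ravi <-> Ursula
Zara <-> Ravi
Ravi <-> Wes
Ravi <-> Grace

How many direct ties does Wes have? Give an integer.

2

Wes is directly tied to Daria and Ravi. That is 2 neighbors, so the degree of Wes is 2.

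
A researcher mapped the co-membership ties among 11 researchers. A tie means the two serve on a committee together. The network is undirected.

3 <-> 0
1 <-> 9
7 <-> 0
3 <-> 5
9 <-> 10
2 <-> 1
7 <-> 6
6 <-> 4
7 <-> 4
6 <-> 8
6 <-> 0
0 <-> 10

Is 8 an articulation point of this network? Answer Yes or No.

Even without 8, every remaining node can still reach every other (the residual graph is connected), so 8 is not a cut vertex.

No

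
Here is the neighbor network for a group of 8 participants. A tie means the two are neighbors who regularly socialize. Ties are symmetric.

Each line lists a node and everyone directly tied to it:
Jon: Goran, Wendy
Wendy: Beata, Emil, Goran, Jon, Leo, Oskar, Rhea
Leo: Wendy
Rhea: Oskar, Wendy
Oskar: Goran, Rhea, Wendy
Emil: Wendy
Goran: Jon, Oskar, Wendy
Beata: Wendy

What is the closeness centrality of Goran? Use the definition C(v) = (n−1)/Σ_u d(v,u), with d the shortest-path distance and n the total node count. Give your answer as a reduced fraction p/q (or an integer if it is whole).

Distances from Goran: Beata:2, Emil:2, Jon:1, Leo:2, Oskar:1, Rhea:2, Wendy:1. Sum = 11.
n = 8, so closeness = 7/11.

7/11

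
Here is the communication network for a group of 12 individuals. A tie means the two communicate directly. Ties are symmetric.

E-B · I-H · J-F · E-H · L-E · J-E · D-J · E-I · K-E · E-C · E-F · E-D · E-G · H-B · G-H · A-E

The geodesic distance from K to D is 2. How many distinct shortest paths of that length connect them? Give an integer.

The shortest distance is 2, and the only length-2 path is K–E–D. So there is exactly 1 shortest path.

1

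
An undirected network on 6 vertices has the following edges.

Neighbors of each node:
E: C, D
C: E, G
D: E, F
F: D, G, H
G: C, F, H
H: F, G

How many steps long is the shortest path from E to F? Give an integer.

2

One shortest route is E – D – F, which uses 2 edges, and E and F are not directly tied, so nothing shorter exists. So d(E,F) = 2.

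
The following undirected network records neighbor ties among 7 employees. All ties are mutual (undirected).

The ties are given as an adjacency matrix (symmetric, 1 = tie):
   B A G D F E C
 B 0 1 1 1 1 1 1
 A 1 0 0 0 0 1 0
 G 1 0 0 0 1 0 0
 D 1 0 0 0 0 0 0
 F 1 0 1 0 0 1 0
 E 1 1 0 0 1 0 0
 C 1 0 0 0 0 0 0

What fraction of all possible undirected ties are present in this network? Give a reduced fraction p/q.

There are 9 edges and 7 nodes, so the maximum possible is C(7,2) = 21.
Density = 9/21 = 3/7.

3/7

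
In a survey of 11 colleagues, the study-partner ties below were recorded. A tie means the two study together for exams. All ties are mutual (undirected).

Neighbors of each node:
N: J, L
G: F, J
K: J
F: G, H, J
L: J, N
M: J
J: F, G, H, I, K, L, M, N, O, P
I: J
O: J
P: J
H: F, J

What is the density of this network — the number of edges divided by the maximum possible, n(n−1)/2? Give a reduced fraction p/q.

13/55

There are 13 edges and 11 nodes, so the maximum possible is C(11,2) = 55.
Density = 13/55.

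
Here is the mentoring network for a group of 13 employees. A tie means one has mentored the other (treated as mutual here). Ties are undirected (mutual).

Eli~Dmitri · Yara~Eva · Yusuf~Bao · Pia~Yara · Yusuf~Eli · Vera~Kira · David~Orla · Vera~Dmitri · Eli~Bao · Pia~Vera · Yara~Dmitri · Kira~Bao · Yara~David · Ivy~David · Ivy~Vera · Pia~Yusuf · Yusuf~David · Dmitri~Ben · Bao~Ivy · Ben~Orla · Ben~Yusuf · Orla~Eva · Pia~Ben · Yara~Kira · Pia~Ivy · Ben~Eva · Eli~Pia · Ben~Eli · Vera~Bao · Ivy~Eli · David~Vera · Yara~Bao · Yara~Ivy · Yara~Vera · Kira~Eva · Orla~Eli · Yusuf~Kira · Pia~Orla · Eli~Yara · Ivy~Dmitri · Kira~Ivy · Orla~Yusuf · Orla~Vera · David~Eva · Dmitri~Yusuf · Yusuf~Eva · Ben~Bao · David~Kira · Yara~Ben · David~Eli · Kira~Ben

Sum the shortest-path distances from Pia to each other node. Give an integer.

Distances from Pia: Bao:2, Ben:1, David:2, Dmitri:2, Eli:1, Eva:2, Ivy:1, Kira:2, Orla:1, Vera:1, Yara:1, Yusuf:1.
Sum = 2 + 1 + 2 + 2 + 1 + 2 + 1 + 2 + 1 + 1 + 1 + 1 = 17.

17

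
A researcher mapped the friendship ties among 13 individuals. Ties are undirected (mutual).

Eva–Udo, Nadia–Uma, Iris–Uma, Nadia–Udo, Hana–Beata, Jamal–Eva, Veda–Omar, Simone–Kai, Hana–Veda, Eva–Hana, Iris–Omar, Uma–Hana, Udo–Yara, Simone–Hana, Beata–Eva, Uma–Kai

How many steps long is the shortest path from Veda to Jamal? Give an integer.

3

One shortest route is Veda – Hana – Eva – Jamal, which uses 3 edges, and at distance 2 from Veda we only reach {Beata, Eva, Iris, Simone, Uma}, which does not include Jamal. So d(Veda,Jamal) = 3.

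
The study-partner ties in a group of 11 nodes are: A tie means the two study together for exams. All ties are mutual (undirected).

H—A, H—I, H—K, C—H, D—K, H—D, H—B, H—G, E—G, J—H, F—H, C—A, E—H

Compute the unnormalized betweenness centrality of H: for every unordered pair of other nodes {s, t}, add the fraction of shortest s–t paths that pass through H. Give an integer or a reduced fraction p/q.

42

Pairs whose geodesics pass through H — F–I: 1; F–J: 1; F–A: 1; F–G: 1; F–C: 1; F–E: 1; F–D: 1; F–B: 1; F–K: 1; I–J: 1; I–A: 1; I–G: 1; I–C: 1; I–E: 1 … (+28 more pairs).
All other pairs contribute 0.
Summing the contributions gives betweenness(H) = 42.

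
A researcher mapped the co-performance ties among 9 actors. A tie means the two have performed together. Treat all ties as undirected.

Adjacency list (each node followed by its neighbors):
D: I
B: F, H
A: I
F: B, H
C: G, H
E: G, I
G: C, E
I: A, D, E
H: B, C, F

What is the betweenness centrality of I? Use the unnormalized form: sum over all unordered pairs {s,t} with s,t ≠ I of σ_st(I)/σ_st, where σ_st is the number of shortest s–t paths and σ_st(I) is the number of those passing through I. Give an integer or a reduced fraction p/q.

Pairs whose geodesics pass through I — E–D: 1; E–A: 1; D–F: 1; D–B: 1; D–H: 1; D–A: 1; D–C: 1; D–G: 1; F–A: 1; B–A: 1; H–A: 1; A–C: 1; A–G: 1.
All other pairs contribute 0.
Summing the contributions gives betweenness(I) = 13.

13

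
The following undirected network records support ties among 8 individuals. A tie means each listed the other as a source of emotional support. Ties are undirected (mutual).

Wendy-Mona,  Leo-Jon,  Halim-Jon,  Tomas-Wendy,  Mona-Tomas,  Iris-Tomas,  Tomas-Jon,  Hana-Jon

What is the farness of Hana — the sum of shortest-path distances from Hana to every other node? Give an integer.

16

Distances from Hana: Halim:2, Iris:3, Jon:1, Leo:2, Mona:3, Tomas:2, Wendy:3.
Sum = 2 + 3 + 1 + 2 + 3 + 2 + 3 = 16.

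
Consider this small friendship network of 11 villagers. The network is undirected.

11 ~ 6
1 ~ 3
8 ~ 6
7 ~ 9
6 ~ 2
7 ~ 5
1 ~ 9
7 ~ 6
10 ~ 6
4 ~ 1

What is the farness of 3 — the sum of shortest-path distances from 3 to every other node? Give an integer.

36

Distances from 3: 1:1, 2:5, 4:2, 5:4, 6:4, 7:3, 8:5, 9:2, 10:5, 11:5.
Sum = 1 + 5 + 2 + 4 + 4 + 3 + 5 + 2 + 5 + 5 = 36.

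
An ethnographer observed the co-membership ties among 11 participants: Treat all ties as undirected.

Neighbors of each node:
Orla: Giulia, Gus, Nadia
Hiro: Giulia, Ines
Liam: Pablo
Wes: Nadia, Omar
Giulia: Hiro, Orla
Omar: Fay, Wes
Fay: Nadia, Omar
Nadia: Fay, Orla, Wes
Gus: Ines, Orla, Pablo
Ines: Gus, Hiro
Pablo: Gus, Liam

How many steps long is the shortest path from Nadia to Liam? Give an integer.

4

One shortest route is Nadia – Orla – Gus – Pablo – Liam, which uses 4 edges, and at distance 3 from Nadia we only reach {Hiro, Ines, Pablo}, which does not include Liam. So d(Nadia,Liam) = 4.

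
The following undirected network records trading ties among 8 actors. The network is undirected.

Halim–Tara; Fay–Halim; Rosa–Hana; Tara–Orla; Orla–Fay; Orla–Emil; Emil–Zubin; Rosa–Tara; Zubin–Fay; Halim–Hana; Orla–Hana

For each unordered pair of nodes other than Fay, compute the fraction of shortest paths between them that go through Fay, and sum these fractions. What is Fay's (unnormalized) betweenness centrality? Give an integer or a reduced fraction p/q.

Pairs whose geodesics pass through Fay — Halim–Orla: 1/3; Halim–Emil: 2/4; Halim–Zubin: 1; Hana–Zubin: 2/3; Rosa–Zubin: 4/6; Tara–Zubin: 2/3; Orla–Zubin: 1/2.
All other pairs contribute 0.
Summing the contributions gives betweenness(Fay) = 13/3.

13/3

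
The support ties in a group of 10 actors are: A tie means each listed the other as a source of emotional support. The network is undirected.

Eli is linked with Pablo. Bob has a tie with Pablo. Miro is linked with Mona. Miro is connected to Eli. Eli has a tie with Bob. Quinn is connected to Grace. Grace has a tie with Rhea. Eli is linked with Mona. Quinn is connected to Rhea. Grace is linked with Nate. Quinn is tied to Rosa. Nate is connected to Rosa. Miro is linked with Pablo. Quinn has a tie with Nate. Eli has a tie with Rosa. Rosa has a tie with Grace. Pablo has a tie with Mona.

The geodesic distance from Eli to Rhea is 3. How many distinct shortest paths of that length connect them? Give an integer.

The shortest distance is 3. The length-3 paths are: Eli–Rosa–Grace–Rhea; Eli–Rosa–Quinn–Rhea.
That gives 2 distinct shortest paths.

2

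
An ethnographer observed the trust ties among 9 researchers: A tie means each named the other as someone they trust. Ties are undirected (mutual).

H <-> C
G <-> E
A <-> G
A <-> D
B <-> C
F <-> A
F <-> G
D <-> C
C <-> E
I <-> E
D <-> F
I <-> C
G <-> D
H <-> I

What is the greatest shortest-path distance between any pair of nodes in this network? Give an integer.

Eccentricity of each node (its greatest distance to any other): A:3, B:3, C:2, D:2, E:2, F:3, G:3, H:3, I:3.
The maximum eccentricity is 3, realized for instance by the pair B–F via B – C – D – F. So the diameter is 3.

3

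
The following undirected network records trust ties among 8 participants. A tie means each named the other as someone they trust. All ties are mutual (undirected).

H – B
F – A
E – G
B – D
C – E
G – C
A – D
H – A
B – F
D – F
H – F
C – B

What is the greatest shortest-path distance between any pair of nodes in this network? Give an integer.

4

Eccentricity of each node (its greatest distance to any other): A:4, B:2, C:3, D:3, E:4, F:3, G:4, H:3.
The maximum eccentricity is 4, realized for instance by the pair A–E via A – H – B – C – E. So the diameter is 4.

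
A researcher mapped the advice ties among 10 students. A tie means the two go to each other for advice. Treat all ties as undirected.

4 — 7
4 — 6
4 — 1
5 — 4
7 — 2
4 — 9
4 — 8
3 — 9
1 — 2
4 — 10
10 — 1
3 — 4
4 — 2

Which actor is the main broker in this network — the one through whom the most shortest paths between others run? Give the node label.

Unnormalized betweenness of each node: 1:1/2, 2:1/2, 3:0, 4:31, 5:0, 6:0, 7:0, 8:0, 9:0, 10:0.
4 has the largest value, 31, making it the main broker — the node through which the most shortest paths run.

4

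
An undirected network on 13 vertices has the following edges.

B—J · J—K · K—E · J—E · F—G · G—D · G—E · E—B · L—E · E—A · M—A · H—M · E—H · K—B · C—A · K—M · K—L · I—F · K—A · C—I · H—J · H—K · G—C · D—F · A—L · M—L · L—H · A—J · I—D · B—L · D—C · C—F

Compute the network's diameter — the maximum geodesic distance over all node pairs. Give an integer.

4

Eccentricity of each node (its greatest distance to any other): A:2, B:4, C:3, D:3, E:3, F:3, G:3, H:4, I:4, J:3, K:3, L:3, M:3.
The maximum eccentricity is 4, realized for instance by the pair B–I via B – E – G – D – I. So the diameter is 4.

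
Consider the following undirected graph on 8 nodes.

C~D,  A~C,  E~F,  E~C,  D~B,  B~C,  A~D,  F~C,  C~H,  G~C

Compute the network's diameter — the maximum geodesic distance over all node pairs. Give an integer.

2

Eccentricity of each node (its greatest distance to any other): A:2, B:2, C:1, D:2, E:2, F:2, G:2, H:2.
The maximum eccentricity is 2, realized for instance by the pair A–B via A – C – B. So the diameter is 2.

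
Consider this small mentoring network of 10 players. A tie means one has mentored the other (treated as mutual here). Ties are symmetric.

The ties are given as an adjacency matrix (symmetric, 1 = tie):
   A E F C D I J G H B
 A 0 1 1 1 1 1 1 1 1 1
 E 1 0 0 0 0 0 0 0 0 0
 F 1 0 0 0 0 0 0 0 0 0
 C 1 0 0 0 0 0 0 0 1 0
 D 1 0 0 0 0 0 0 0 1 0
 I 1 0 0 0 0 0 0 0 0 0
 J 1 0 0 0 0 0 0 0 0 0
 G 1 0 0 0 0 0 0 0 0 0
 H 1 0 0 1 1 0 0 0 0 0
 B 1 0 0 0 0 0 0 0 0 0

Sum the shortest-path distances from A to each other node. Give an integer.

Distances from A: B:1, C:1, D:1, E:1, F:1, G:1, H:1, I:1, J:1.
Sum = 1 + 1 + 1 + 1 + 1 + 1 + 1 + 1 + 1 = 9.

9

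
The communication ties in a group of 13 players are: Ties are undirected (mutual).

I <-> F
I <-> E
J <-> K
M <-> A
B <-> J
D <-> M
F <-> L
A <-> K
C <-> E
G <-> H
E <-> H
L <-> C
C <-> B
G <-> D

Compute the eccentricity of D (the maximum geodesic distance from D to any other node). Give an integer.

5

Distances from D: A:2, B:5, C:4, E:3, F:5, G:1, H:2, I:4, J:4, K:3, L:5, M:1.
The largest is 5 (to F, B, and L), so the eccentricity of D is 5.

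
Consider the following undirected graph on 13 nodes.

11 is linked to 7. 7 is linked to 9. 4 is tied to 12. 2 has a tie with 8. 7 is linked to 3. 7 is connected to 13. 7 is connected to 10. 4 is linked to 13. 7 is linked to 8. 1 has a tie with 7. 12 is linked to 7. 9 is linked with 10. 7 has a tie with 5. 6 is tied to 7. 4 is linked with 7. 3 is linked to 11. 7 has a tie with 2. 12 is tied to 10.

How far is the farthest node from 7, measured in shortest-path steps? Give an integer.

Distances from 7: 1:1, 2:1, 3:1, 4:1, 5:1, 6:1, 8:1, 9:1, 10:1, 11:1, 12:1, 13:1.
The largest is 1 (to 6, 10, 1, 11, 2, 9, 5, 13, 3, 12, 4, and 8), so the eccentricity of 7 is 1.

1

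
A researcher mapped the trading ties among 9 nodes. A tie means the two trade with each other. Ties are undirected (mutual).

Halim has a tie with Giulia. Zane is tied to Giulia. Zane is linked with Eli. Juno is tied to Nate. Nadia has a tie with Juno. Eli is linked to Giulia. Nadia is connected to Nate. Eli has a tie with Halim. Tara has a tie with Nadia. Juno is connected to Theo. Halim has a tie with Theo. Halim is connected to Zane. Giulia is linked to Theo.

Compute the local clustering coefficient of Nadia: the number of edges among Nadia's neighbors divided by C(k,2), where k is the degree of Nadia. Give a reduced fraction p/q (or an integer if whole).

Nadia's neighbors: Juno, Nate, and Tara (k = 3).
Possible neighbor pairs: C(3,2) = 3. Edges among them: Juno–Nate → e = 1.
Clustering(Nadia) = 1/3.

1/3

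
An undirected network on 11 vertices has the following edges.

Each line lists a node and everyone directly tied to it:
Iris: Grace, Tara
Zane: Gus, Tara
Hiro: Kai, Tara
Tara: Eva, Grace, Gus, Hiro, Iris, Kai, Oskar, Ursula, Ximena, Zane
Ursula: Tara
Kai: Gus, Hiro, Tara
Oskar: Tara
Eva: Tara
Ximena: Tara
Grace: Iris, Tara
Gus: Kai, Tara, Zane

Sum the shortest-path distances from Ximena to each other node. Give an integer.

19

Distances from Ximena: Eva:2, Grace:2, Gus:2, Hiro:2, Iris:2, Kai:2, Oskar:2, Tara:1, Ursula:2, Zane:2.
Sum = 2 + 2 + 2 + 2 + 2 + 2 + 2 + 1 + 2 + 2 = 19.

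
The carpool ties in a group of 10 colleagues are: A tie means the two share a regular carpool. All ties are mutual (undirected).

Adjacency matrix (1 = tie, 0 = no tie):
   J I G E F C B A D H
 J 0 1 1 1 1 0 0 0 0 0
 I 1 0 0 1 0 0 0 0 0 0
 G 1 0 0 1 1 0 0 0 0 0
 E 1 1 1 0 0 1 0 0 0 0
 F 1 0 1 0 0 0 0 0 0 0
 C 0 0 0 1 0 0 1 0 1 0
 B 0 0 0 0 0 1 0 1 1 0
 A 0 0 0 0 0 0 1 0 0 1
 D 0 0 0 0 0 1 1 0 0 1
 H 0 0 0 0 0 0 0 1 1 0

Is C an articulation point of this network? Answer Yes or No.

Removing C leaves {E, F, G, I, and J} with no path to {A, B, D, and H}, so the network splits into 2 components. C is a cut vertex.

Yes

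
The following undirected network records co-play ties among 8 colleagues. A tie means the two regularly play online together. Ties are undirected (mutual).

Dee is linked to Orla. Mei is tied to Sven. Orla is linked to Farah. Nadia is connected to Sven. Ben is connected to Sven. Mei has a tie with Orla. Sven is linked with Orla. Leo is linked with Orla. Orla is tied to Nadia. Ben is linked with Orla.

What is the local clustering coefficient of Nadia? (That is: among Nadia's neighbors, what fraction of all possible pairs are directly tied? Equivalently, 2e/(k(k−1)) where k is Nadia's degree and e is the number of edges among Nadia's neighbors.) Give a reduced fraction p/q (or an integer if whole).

Nadia's neighbors: Orla and Sven (k = 2).
Possible neighbor pairs: C(2,2) = 1. Edges among them: Orla–Sven → e = 1.
Clustering(Nadia) = 1/1.

1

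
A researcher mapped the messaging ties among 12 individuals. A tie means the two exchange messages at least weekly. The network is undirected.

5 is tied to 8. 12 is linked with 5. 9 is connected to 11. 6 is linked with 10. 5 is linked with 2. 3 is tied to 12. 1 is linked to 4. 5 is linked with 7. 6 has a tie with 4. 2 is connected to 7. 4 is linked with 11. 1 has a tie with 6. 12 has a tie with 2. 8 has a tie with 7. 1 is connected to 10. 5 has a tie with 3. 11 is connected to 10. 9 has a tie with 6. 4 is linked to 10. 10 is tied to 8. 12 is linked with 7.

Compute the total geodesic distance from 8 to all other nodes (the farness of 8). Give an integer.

Distances from 8: 1:2, 2:2, 3:2, 4:2, 5:1, 6:2, 7:1, 9:3, 10:1, 11:2, 12:2.
Sum = 2 + 2 + 2 + 2 + 1 + 2 + 1 + 3 + 1 + 2 + 2 = 20.

20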